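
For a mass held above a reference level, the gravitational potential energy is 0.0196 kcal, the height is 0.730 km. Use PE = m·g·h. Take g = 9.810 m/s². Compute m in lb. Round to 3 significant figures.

Rearranging: m = PE/(g·h).
PE = 0.0196 kcal = 82.01 J; h = 0.730 km = 730.0 m; g = 9.810 m/s².
m = 0.01145 kg
0.01145 kg × (1 lb / 0.4536 kg) = 0.02525 lb

0.0252 lb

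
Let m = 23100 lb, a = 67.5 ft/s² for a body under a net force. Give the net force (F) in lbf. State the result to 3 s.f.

48500 lbf

F is given directly by: F = m·a.
m = 23100 lb = 10478 kg; a = 67.5 ft/s² = 20.57 m/s².
F = 2.156×10^5 N
2.156×10^5 N × (1 lbf / 4.448 N) = 48463 lbf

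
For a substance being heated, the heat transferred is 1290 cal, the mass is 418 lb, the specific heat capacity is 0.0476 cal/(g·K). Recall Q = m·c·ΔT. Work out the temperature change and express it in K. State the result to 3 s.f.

0.143 K

Rearranging: ΔT = Q/(m·c).
Q = 1290 cal = 5397 J; m = 418 lb = 189.6 kg; c = 0.0476 cal/(g·K) = 199.2 J/(kg·K).
ΔT = 0.1429 K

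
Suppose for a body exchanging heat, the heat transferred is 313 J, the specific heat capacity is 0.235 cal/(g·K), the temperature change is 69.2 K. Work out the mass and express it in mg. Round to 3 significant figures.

4600 mg

Solving Q = m·c·ΔT for m: m = Q/(c·ΔT).
Q = 313 J; c = 0.235 cal/(g·K) = 983.2 J/(kg·K); ΔT = 69.2 K.
m = 0.004600 kg
0.004600 kg × (1 mg / 1.000×10^-6 kg) = 4600 mg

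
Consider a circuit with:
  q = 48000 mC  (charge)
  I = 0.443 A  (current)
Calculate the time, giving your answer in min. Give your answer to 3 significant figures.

Rearranging: t = q/I.
q = 48000 mC = 48.00 C; I = 0.443 A.
t = 108.4 s
108.4 s × (1 min / 60.00 s) = 1.806 min

1.81 min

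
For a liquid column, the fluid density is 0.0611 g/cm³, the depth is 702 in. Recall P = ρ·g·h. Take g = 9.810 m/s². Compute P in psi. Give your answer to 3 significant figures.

1.55 psi

Directly: P = ρgh.
ρ = 0.0611 g/cm³ = 61.10 kg/m³; h = 702 in = 17.83 m; g = 9.810 m/s².
P = 10688 Pa
10688 Pa × (1 psi / 6895 Pa) = 1.550 psi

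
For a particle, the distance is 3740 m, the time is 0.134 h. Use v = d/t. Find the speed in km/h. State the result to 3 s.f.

27.9 km/h

Directly: v = d/t.
d = 3740 m; t = 0.134 h = 482.4 s.
v = 7.753 m/s
7.753 m/s × (1 km/h / 0.2778 m/s) = 27.91 km/h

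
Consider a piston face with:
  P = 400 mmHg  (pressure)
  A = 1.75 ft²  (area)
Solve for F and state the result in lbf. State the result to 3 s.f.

1950 lbf

Rearranging P = F/A for F: F = P·A.
P = 400 mmHg = 53329 Pa; A = 1.75 ft² = 0.1626 m².
F = 8670 N
8670 N × (1 lbf / 4.448 N) = 1949 lbf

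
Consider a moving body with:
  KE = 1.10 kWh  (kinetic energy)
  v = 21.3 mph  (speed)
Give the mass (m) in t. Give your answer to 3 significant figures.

Rearranging: m = 2·KE/v².
KE = 1.10 kWh = 3.960×10^6 J; v = 21.3 mph = 9.522 m/s.
m = 87352 kg
87352 kg × (1 t / 1000 kg) = 87.35 t

87.4 t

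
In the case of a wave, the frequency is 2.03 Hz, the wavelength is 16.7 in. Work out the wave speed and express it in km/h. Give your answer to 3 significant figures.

3.10 km/h

v is given directly by: v = fλ.
f = 2.03 Hz; λ = 16.7 in = 0.4242 m.
v = 0.8611 m/s
0.8611 m/s × (1 km/h / 0.2778 m/s) = 3.100 km/h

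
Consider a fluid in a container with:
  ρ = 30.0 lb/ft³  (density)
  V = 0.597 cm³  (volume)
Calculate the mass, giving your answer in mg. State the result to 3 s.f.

287 mg

Rearranging: m = ρV.
ρ = 30.0 lb/ft³ = 480.6 kg/m³; V = 0.597 cm³ = 5.970×10^-7 m³.
m = 2.869×10^-4 kg
2.869×10^-4 kg × (1 mg / 1.000×10^-6 kg) = 286.9 mg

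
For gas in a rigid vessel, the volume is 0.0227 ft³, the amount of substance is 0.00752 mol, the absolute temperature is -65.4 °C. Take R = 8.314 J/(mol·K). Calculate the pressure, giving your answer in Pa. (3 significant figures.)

P is given directly by: P = nRT/V.
V = 0.0227 ft³ = 6.428×10^-4 m³; n = 0.00752 mol; T = -65.4 °C = 207.7 K; R = 8.314 J/(mol·K).
P = 20207 Pa

20200 Pa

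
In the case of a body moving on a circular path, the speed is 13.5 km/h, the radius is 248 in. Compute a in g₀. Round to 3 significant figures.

0.228 g₀

a is given directly by: a = v²/r.
v = 13.5 km/h = 3.750 m/s; r = 248 in = 6.299 m.
a = 2.232 m/s²
2.232 m/s² × (1 g₀ / 9.807 m/s²) = 0.2276 g₀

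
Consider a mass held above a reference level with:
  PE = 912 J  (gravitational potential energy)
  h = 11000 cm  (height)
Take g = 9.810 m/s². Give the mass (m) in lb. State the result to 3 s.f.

Rearranging: m = PE/(g·h).
PE = 912 J; h = 11000 cm = 110.0 m; g = 9.810 m/s².
m = 0.8451 kg
0.8451 kg × (1 lb / 0.4536 kg) = 1.863 lb

1.86 lb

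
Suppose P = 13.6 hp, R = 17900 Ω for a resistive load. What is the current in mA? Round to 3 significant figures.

753 mA

Rearranging P = I²R for I: I = √(P/R).
P = 13.6 hp = 10142 W; R = 17900 Ω.
I = 0.7527 A
0.7527 A × (1 mA / 0.001000 A) = 752.7 mA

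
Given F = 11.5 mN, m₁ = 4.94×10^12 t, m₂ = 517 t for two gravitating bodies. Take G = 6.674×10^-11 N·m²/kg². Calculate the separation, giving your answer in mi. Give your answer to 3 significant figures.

2390 mi

Rearranging: r = √(G·m₁m₂/F).
F = 11.5 mN = 0.01150 N; m₁ = 4.94×10^12 t = 4.940×10^15 kg; m₂ = 517 t = 5.170×10^5 kg; G = 6.674×10^-11 N·m²/kg².
r = 3.850×10^6 m
3.850×10^6 m × (1 mi / 1609 m) = 2392 mi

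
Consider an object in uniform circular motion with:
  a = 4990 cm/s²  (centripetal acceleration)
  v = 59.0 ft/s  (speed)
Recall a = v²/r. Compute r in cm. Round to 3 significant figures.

Solving a = v²/r for r: r = v²/a.
a = 4990 cm/s² = 49.90 m/s²; v = 59.0 ft/s = 17.98 m/s.
r = 6.481 m
6.481 m × (1 cm / 0.01000 m) = 648.1 cm

648 cm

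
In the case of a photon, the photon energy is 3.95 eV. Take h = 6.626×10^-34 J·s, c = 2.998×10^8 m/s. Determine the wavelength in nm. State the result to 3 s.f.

Solving E = h·c/λ for λ: λ = hc/E.
E = 3.95 eV = 6.329×10^-19 J; h = 6.626×10^-34 J·s; c = 2.998×10^8 m/s.
λ = 3.139×10^-7 m
3.139×10^-7 m × (1 nm / 1.000×10^-9 m) = 313.9 nm

314 nm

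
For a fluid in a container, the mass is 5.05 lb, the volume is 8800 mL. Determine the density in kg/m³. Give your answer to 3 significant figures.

Directly: ρ = m/V.
m = 5.05 lb = 2.291 kg; V = 8800 mL = 0.008800 m³.
ρ = 260.3 kg/m³

260 kg/m³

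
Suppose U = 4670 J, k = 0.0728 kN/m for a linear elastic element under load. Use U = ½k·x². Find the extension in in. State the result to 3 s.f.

Rearranging U = ½k·x² for x: x = √(2U/k).
U = 4670 J; k = 0.0728 kN/m = 72.80 N/m.
x = 11.33 m
11.33 m × (1 in / 0.02540 m) = 445.9 in

446 in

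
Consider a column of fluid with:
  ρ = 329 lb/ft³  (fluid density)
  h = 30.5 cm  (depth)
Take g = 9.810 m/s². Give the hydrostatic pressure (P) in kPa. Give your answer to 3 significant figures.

15.8 kPa

P is given directly by: P = ρgh.
ρ = 329 lb/ft³ = 5270 kg/m³; h = 30.5 cm = 0.3050 m; g = 9.810 m/s².
P = 15768 Pa
15768 Pa × (1 kPa / 1000 Pa) = 15.77 kPa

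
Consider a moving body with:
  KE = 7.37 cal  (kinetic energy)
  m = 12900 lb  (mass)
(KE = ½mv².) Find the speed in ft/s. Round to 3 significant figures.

0.337 ft/s

Rearranging: v = √(2·KE/m).
KE = 7.37 cal = 30.84 J; m = 12900 lb = 5851 kg.
v = 0.1027 m/s
0.1027 m/s × (1 ft/s / 0.3048 m/s) = 0.3368 ft/s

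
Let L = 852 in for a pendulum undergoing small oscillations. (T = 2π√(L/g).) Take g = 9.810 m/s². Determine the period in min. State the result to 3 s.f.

0.156 min

T is given directly by: T = 2π√(L/g).
L = 852 in = 21.64 m; g = 9.810 m/s².
T = 9.332 s
9.332 s × (1 min / 60.00 s) = 0.1555 min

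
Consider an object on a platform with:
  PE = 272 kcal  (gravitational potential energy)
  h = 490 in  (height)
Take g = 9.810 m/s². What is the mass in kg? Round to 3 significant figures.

Solving PE = m·g·h for m: m = PE/(g·h).
PE = 272 kcal = 1.138×10^6 J; h = 490 in = 12.45 m; g = 9.810 m/s².
m = 9321 kg

9320 kg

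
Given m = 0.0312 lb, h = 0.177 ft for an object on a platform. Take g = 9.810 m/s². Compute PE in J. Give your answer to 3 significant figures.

0.00749 J

PE is given directly by: PE = mgh.
m = 0.0312 lb = 0.01415 kg; h = 0.177 ft = 0.05395 m; g = 9.810 m/s².
PE = 0.007490 J  (the unit combination reduces to kg·m²/s² = J)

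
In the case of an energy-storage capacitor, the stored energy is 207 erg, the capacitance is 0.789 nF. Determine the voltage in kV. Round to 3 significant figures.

Rearranging: V = √(2E/C).
E = 207 erg = 2.070×10^-5 J; C = 0.789 nF = 7.890×10^-10 F.
V = 229.1 V
229.1 V × (1 kV / 1000 V) = 0.2291 kV

0.229 kV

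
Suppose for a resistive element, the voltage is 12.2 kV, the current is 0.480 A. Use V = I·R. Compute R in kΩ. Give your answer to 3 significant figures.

25.4 kΩ

From Ohm's law: R = V/I.
V = 12.2 kV = 12200 V; I = 0.480 A.
R = 25417 Ω
25417 Ω × (1 kΩ / 1000 Ω) = 25.42 kΩ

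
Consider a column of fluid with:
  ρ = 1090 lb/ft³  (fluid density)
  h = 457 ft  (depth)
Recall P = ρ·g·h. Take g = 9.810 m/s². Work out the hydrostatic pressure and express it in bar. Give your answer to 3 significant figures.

239 bar

P is given directly by: P = ρgh.
ρ = 1090 lb/ft³ = 17460 kg/m³; h = 457 ft = 139.3 m; g = 9.810 m/s².
P = 2.386×10^7 Pa
2.386×10^7 Pa × (1 bar / 1.000×10^5 Pa) = 238.6 bar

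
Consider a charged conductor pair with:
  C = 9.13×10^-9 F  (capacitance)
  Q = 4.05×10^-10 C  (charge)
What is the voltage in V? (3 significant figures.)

0.0444 V

Rearranging C = Q/V for V: V = Q/C.
C = 9.13×10^-9 F; Q = 4.05×10^-10 C.
V = 0.04436 V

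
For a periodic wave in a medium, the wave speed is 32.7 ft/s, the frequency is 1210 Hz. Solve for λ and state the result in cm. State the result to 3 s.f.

Solving v = f·λ for λ: λ = v/f.
v = 32.7 ft/s = 9.967 m/s; f = 1210 Hz.
λ = 0.008237 m
0.008237 m × (1 cm / 0.01000 m) = 0.8237 cm

0.824 cm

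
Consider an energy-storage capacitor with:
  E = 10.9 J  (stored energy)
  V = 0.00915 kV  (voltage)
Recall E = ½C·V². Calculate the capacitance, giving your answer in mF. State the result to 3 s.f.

260 mF

Rearranging E = ½C·V² for C: C = 2E/V².
E = 10.9 J; V = 0.00915 kV = 9.150 V.
C = 0.2604 F
0.2604 F × (1 mF / 0.001000 F) = 260.4 mF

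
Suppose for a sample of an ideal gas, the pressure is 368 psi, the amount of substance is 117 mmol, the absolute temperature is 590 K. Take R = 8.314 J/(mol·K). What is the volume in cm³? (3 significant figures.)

226 cm³

From the ideal-gas law: V = nRT/P.
P = 368 psi = 2.537×10^6 Pa; n = 117 mmol = 0.1170 mol; T = 590 K; R = 8.314 J/(mol·K).
V = 2.262×10^-4 m³
2.262×10^-4 m³ × (1 cm³ / 1.000×10^-6 m³) = 226.2 cm³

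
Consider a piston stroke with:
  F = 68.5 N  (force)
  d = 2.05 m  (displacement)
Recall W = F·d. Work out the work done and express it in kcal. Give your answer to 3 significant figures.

0.0336 kcal

Directly: W = F·d.
F = 68.5 N; d = 2.05 m.
W = 140.4 J  (the unit combination reduces to kg·m²/s² = J)
140.4 J × (1 kcal / 4184 J) = 0.03356 kcal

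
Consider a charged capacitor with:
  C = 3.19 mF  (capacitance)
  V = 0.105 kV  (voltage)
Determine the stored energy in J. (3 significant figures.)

Directly: E = ½CV².
C = 3.19 mF = 0.003190 F; V = 0.105 kV = 105.0 V.
E = 17.58 J

17.6 J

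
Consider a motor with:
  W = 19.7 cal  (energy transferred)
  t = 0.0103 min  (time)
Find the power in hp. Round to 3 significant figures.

P is given directly by: P = W/t.
W = 19.7 cal = 82.42 J; t = 0.0103 min = 0.6180 s.
P = 133.4 W
133.4 W × (1 hp / 745.7 W) = 0.1789 hp

0.179 hp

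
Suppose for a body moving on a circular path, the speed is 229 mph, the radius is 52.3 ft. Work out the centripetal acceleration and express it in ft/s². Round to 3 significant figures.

2160 ft/s²

a is given directly by: a = v²/r.
v = 229 mph = 102.4 m/s; r = 52.3 ft = 15.94 m.
a = 657.4 m/s²
657.4 m/s² × (1 ft/s² / 0.3048 m/s²) = 2157 ft/s²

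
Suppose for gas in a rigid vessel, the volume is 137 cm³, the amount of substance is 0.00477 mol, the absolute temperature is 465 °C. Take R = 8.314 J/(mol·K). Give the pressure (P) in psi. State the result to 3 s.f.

From the ideal-gas law: P = nRT/V.
V = 137 cm³ = 1.370×10^-4 m³; n = 0.00477 mol; T = 465 °C = 738.1 K; R = 8.314 J/(mol·K).
P = 2.137×10^5 Pa  (the unit combination reduces to kg/(m·s²) = Pa)
2.137×10^5 Pa × (1 psi / 6895 Pa) = 30.99 psi

31.0 psi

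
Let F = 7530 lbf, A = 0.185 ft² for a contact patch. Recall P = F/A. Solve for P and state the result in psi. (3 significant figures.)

283 psi

Directly: P = F/A.
F = 7530 lbf = 33495 N; A = 0.185 ft² = 0.01719 m².
P = 1.949×10^6 Pa  (the unit combination reduces to kg/(m·s²) = Pa)
1.949×10^6 Pa × (1 psi / 6895 Pa) = 282.7 psi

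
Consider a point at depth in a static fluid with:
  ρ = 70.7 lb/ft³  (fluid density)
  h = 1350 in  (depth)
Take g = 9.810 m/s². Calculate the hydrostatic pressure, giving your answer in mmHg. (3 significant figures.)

2860 mmHg

Directly: P = ρgh.
ρ = 70.7 lb/ft³ = 1133 kg/m³; h = 1350 in = 34.29 m; g = 9.810 m/s².
P = 3.810×10^5 Pa
3.810×10^5 Pa × (1 mmHg / 133.3 Pa) = 2857 mmHg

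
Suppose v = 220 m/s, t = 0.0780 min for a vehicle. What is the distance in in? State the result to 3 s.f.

40500 in

Rearranging: d = v·t.
v = 220 m/s; t = 0.0780 min = 4.680 s.
d = 1030 m
1030 m × (1 in / 0.02540 m) = 40535 in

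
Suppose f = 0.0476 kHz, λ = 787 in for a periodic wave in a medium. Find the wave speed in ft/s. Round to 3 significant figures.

3120 ft/s

Directly: v = fλ.
f = 0.0476 kHz = 47.60 Hz; λ = 787 in = 19.99 m.
v = 951.5 m/s
951.5 m/s × (1 ft/s / 0.3048 m/s) = 3122 ft/s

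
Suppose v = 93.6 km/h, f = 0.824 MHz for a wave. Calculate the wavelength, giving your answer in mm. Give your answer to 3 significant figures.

Rearranging: λ = v/f.
v = 93.6 km/h = 26.00 m/s; f = 0.824 MHz = 8.240×10^5 Hz.
λ = 3.155×10^-5 m
3.155×10^-5 m × (1 mm / 0.001000 m) = 0.03155 mm

0.0316 mm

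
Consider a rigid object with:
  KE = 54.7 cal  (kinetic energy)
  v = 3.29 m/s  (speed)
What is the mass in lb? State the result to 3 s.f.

93.2 lb

Solving KE = ½mv² for m: m = 2·KE/v².
KE = 54.7 cal = 228.9 J; v = 3.29 m/s.
m = 42.29 kg
42.29 kg × (1 lb / 0.4536 kg) = 93.23 lb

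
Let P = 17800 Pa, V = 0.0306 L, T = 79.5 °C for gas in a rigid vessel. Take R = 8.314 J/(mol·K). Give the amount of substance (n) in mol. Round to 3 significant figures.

1.86×10^-4 mol

From the ideal-gas law: n = PV/(RT).
P = 17800 Pa; V = 0.0306 L = 3.060×10^-5 m³; T = 79.5 °C = 352.6 K; R = 8.314 J/(mol·K).
n = 1.858×10^-4 mol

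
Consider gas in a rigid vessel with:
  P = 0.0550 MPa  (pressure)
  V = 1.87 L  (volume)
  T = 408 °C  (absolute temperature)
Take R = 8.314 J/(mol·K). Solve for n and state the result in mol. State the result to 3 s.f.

Rearranging: n = PV/(RT).
P = 0.0550 MPa = 55000 Pa; V = 1.87 L = 0.001870 m³; T = 408 °C = 681.1 K; R = 8.314 J/(mol·K).
n = 0.01816 mol

0.0182 mol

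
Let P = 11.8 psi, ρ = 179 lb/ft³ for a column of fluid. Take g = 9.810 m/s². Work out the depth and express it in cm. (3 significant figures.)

289 cm

Solving P = ρ·g·h for h: h = P/(ρ·g).
P = 11.8 psi = 81358 Pa; ρ = 179 lb/ft³ = 2867 kg/m³; g = 9.810 m/s².
h = 2.892 m
2.892 m × (1 cm / 0.01000 m) = 289.2 cm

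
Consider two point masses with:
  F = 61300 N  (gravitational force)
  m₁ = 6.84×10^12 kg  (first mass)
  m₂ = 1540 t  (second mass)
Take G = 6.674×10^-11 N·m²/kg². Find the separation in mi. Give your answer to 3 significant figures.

From Newton's law of gravitation: r = √(G·m₁m₂/F).
F = 61300 N; m₁ = 6.84×10^12 kg; m₂ = 1540 t = 1.540×10^6 kg; G = 6.674×10^-11 N·m²/kg².
r = 107.1 m
107.1 m × (1 mi / 1609 m) = 0.06654 mi

0.0665 mi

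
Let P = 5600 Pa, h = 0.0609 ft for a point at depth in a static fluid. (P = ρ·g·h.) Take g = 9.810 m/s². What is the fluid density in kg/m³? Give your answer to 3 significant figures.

Rearranging: ρ = P/(g·h).
P = 5600 Pa; h = 0.0609 ft = 0.01856 m; g = 9.810 m/s².
ρ = 30753 kg/m³

30800 kg/m³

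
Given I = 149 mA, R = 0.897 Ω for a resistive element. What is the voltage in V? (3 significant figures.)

V is given directly by: V = IR.
I = 149 mA = 0.1490 A; R = 0.897 Ω.
V = 0.1337 V  (the unit combination reduces to kg·m²/(A·s³) = V)

0.134 V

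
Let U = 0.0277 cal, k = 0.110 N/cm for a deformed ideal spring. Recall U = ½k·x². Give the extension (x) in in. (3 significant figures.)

Solving U = ½k·x² for x: x = √(2U/k).
U = 0.0277 cal = 0.1159 J; k = 0.110 N/cm = 11.00 N/m.
x = 0.1452 m
0.1452 m × (1 in / 0.02540 m) = 5.715 in

5.72 in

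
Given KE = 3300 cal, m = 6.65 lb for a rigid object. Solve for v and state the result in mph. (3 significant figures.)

214 mph

Rearranging: v = √(2·KE/m).
KE = 3300 cal = 13807 J; m = 6.65 lb = 3.016 kg.
v = 95.68 m/s
95.68 m/s × (1 mph / 0.4470 m/s) = 214.0 mph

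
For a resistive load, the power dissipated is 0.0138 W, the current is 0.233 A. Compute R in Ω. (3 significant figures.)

0.254 Ω

Solving P = I²R for R: R = P/I².
P = 0.0138 W; I = 0.233 A.
R = 0.2542 Ω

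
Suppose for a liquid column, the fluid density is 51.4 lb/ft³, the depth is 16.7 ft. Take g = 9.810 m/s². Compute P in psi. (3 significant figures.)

5.96 psi

P is given directly by: P = ρgh.
ρ = 51.4 lb/ft³ = 823.3 kg/m³; h = 16.7 ft = 5.090 m; g = 9.810 m/s².
P = 41113 Pa
41113 Pa × (1 psi / 6895 Pa) = 5.963 psi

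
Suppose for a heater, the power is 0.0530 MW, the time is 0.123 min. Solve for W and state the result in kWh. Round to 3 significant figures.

Rearranging P = W/t for W: W = P·t.
P = 0.0530 MW = 53000 W; t = 0.123 min = 7.380 s.
W = 3.911×10^5 J
3.911×10^5 J × (1 kWh / 3.600×10^6 J) = 0.1086 kWh

0.109 kWh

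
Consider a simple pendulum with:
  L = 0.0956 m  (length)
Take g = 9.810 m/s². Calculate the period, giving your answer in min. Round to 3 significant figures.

0.0103 min

T is given directly by: T = 2π√(L/g).
L = 0.0956 m; g = 9.810 m/s².
T = 0.6203 s
0.6203 s × (1 min / 60.00 s) = 0.01034 min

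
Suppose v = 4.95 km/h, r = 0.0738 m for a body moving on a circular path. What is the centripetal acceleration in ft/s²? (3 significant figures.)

Directly: a = v²/r.
v = 4.95 km/h = 1.375 m/s; r = 0.0738 m.
a = 25.62 m/s²
25.62 m/s² × (1 ft/s² / 0.3048 m/s²) = 84.05 ft/s²

84.0 ft/s²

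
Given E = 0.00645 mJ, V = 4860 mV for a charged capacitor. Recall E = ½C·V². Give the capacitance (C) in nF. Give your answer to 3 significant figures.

546 nF

Solving E = ½C·V² for C: C = 2E/V².
E = 0.00645 mJ = 6.450×10^-6 J; V = 4860 mV = 4.860 V.
C = 5.462×10^-7 F
5.462×10^-7 F × (1 nF / 1.000×10^-9 F) = 546.2 nF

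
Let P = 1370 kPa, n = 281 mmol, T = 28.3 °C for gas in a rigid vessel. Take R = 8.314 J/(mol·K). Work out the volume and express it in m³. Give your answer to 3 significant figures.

Rearranging: V = nRT/P.
P = 1370 kPa = 1.370×10^6 Pa; n = 281 mmol = 0.2810 mol; T = 28.3 °C = 301.4 K; R = 8.314 J/(mol·K).
V = 5.141×10^-4 m³

5.14×10^-4 m³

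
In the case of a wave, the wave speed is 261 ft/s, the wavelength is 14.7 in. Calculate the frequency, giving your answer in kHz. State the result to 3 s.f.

Solving v = f·λ for f: f = v/λ.
v = 261 ft/s = 79.55 m/s; λ = 14.7 in = 0.3734 m.
f = 213.1 Hz
213.1 Hz × (1 kHz / 1000 Hz) = 0.2131 kHz

0.213 kHz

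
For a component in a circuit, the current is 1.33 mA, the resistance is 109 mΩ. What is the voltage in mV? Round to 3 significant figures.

0.145 mV

Directly: V = IR.
I = 1.33 mA = 0.001330 A; R = 109 mΩ = 0.1090 Ω.
V = 1.450×10^-4 V
1.450×10^-4 V × (1 mV / 0.001000 V) = 0.1450 mV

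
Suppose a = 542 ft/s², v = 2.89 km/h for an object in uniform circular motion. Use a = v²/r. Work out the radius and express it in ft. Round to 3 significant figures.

Solving a = v²/r for r: r = v²/a.
a = 542 ft/s² = 165.2 m/s²; v = 2.89 km/h = 0.8028 m/s.
r = 0.003901 m
0.003901 m × (1 ft / 0.3048 m) = 0.01280 ft

0.0128 ft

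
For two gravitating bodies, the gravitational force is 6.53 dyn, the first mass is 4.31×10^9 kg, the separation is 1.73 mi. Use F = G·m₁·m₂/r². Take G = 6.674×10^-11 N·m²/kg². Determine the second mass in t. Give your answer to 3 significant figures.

1.76 t

From Newton's law of gravitation: m₂ = F·r²/(G·m₁).
F = 6.53 dyn = 6.530×10^-5 N; m₁ = 4.31×10^9 kg; r = 1.73 mi = 2784 m; G = 6.674×10^-11 N·m²/kg².
m₂ = 1760 kg
1760 kg × (1 t / 1000 kg) = 1.760 t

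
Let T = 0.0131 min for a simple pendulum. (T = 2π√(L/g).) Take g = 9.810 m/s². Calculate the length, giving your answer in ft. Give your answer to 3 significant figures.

0.504 ft

Rearranging T = 2π√(L/g) for L: L = g·(T/2π)².
T = 0.0131 min = 0.7860 s; g = 9.810 m/s².
L = 0.1535 m
0.1535 m × (1 ft / 0.3048 m) = 0.5037 ft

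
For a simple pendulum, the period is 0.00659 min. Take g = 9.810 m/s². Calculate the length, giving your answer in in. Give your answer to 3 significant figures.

Rearranging: L = g·(T/2π)².
T = 0.00659 min = 0.3954 s; g = 9.810 m/s².
L = 0.03885 m
0.03885 m × (1 in / 0.02540 m) = 1.529 in

1.53 in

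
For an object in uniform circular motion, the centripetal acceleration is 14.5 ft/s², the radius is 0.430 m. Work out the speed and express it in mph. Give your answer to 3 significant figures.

Solving a = v²/r for v: v = √(a·r).
a = 14.5 ft/s² = 4.420 m/s²; r = 0.430 m.
v = 1.379 m/s
1.379 m/s × (1 mph / 0.4470 m/s) = 3.084 mph

3.08 mph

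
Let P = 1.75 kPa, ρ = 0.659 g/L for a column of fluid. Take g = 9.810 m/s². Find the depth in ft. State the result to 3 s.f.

888 ft

Solving P = ρ·g·h for h: h = P/(ρ·g).
P = 1.75 kPa = 1750 Pa; ρ = 0.659 g/L = 0.6590 kg/m³; g = 9.810 m/s².
h = 270.7 m
270.7 m × (1 ft / 0.3048 m) = 888.1 ft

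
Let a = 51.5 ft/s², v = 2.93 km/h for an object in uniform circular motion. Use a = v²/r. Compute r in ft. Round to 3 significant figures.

Rearranging: r = v²/a.
a = 51.5 ft/s² = 15.70 m/s²; v = 2.93 km/h = 0.8139 m/s.
r = 0.04220 m
0.04220 m × (1 ft / 0.3048 m) = 0.1385 ft

0.138 ft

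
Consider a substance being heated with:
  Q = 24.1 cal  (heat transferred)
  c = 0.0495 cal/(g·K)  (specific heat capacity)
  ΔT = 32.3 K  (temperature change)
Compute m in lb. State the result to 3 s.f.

0.0332 lb

Solving Q = m·c·ΔT for m: m = Q/(c·ΔT).
Q = 24.1 cal = 100.8 J; c = 0.0495 cal/(g·K) = 207.1 J/(kg·K); ΔT = 32.3 K.
m = 0.01507 kg
0.01507 kg × (1 lb / 0.4536 kg) = 0.03323 lb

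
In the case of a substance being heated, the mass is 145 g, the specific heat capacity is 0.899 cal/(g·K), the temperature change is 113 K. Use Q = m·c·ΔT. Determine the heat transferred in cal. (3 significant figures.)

14700 cal

Q is given directly by: Q = mcΔT.
m = 145 g = 0.1450 kg; c = 0.899 cal/(g·K) = 3761 J/(kg·K); ΔT = 113 K.
Q = 61631 J  (the unit combination reduces to kg·m²/s² = J)
61631 J × (1 cal / 4.184 J) = 14730 cal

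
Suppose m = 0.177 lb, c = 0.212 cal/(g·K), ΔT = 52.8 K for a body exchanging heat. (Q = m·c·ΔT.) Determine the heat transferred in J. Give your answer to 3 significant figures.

3760 J

Q is given directly by: Q = mcΔT.
m = 0.177 lb = 0.08029 kg; c = 0.212 cal/(g·K) = 887.0 J/(kg·K); ΔT = 52.8 K.
Q = 3760 J  (the unit combination reduces to kg·m²/s² = J)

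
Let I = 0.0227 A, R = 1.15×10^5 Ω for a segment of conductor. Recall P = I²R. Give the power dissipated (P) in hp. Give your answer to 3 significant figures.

P is given directly by: P = I²R.
I = 0.0227 A; R = 1.15×10^5 Ω.
P = 59.26 W
59.26 W × (1 hp / 745.7 W) = 0.07947 hp

0.0795 hp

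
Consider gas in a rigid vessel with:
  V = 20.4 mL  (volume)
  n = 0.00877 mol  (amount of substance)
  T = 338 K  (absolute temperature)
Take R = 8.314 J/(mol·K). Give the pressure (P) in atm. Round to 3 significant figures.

P is given directly by: P = nRT/V.
V = 20.4 mL = 2.040×10^-5 m³; n = 0.00877 mol; T = 338 K; R = 8.314 J/(mol·K).
P = 1.208×10^6 Pa
1.208×10^6 Pa × (1 atm / 1.013×10^5 Pa) = 11.92 atm

11.9 atm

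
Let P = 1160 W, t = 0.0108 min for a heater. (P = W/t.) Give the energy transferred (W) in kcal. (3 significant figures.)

Rearranging: W = P·t.
P = 1160 W; t = 0.0108 min = 0.6480 s.
W = 751.7 J
751.7 J × (1 kcal / 4184 J) = 0.1797 kcal

0.180 kcal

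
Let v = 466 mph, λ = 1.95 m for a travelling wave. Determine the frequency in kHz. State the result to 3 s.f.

Rearranging: f = v/λ.
v = 466 mph = 208.3 m/s; λ = 1.95 m.
f = 106.8 Hz
106.8 Hz × (1 kHz / 1000 Hz) = 0.1068 kHz

0.107 kHz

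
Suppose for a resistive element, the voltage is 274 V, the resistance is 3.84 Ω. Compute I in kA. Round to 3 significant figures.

Solving V = I·R for I: I = V/R.
V = 274 V; R = 3.84 Ω.
I = 71.35 A
71.35 A × (1 kA / 1000 A) = 0.07135 kA

0.0714 kA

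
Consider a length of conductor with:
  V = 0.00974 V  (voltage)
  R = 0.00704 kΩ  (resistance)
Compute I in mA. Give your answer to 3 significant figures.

1.38 mA

Rearranging: I = V/R.
V = 0.00974 V; R = 0.00704 kΩ = 7.040 Ω.
I = 0.001384 A
0.001384 A × (1 mA / 0.001000 A) = 1.384 mA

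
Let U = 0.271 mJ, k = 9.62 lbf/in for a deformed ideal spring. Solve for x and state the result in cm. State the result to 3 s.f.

Rearranging: x = √(2U/k).
U = 0.271 mJ = 2.710×10^-4 J; k = 9.62 lbf/in = 1685 N/m.
x = 5.672×10^-4 m
5.672×10^-4 m × (1 cm / 0.01000 m) = 0.05672 cm

0.0567 cm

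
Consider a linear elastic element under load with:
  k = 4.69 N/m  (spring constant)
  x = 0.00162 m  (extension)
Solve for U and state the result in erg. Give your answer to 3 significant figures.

61.5 erg

U is given directly by: U = ½kx².
k = 4.69 N/m; x = 0.00162 m.
U = 6.154×10^-6 J
6.154×10^-6 J × (1 erg / 1.000×10^-7 J) = 61.54 erg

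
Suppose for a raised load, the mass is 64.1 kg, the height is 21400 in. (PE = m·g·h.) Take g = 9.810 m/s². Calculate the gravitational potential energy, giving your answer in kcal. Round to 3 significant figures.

81.7 kcal

Directly: PE = mgh.
m = 64.1 kg; h = 21400 in = 543.6 m; g = 9.810 m/s².
PE = 3.418×10^5 J
3.418×10^5 J × (1 kcal / 4184 J) = 81.69 kcal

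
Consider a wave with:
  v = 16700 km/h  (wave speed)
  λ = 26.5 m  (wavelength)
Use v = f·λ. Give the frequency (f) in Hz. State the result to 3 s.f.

175 Hz

Rearranging v = f·λ for f: f = v/λ.
v = 16700 km/h = 4639 m/s; λ = 26.5 m.
f = 175.1 Hz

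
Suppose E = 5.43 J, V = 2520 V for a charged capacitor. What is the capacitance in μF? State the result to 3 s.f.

1.71 μF

Rearranging: C = 2E/V².
E = 5.43 J; V = 2520 V.
C = 1.710×10^-6 F
1.710×10^-6 F × (1 μF / 1.000×10^-6 F) = 1.710 μF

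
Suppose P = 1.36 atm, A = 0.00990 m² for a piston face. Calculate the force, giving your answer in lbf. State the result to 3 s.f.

Rearranging: F = P·A.
P = 1.36 atm = 1.378×10^5 Pa; A = 0.00990 m².
F = 1364 N
1364 N × (1 lbf / 4.448 N) = 306.7 lbf

307 lbf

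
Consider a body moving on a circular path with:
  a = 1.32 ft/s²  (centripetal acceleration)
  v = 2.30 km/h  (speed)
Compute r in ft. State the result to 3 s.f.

Rearranging: r = v²/a.
a = 1.32 ft/s² = 0.4023 m/s²; v = 2.30 km/h = 0.6389 m/s.
r = 1.015 m
1.015 m × (1 ft / 0.3048 m) = 3.328 ft

3.33 ft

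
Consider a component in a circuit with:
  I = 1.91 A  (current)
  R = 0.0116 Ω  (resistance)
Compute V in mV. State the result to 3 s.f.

Directly: V = IR.
I = 1.91 A; R = 0.0116 Ω.
V = 0.02216 V
0.02216 V × (1 mV / 0.001000 V) = 22.16 mV

22.2 mV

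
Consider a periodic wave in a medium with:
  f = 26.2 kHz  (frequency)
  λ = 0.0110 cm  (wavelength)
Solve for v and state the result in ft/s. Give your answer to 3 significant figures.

Directly: v = fλ.
f = 26.2 kHz = 26200 Hz; λ = 0.0110 cm = 1.100×10^-4 m.
v = 2.882 m/s
2.882 m/s × (1 ft/s / 0.3048 m/s) = 9.455 ft/s

9.46 ft/s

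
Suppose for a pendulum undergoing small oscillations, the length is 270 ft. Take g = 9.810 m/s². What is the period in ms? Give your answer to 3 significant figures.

18200 ms

Directly: T = 2π√(L/g).
L = 270 ft = 82.30 m; g = 9.810 m/s².
T = 18.20 s
18.20 s × (1 ms / 0.001000 s) = 18198 ms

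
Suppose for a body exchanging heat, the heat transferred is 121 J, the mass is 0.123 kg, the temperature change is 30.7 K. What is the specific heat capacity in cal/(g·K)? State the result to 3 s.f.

0.00766 cal/(g·K)

Solving Q = m·c·ΔT for c: c = Q/(m·ΔT).
Q = 121 J; m = 0.123 kg; ΔT = 30.7 K.
c = 32.04 J/(kg·K)
32.04 J/(kg·K) × (1 cal/(g·K) / 4184 J/(kg·K)) = 0.007659 cal/(g·K)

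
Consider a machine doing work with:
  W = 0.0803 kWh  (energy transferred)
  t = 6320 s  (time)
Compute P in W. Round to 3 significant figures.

P is given directly by: P = W/t.
W = 0.0803 kWh = 2.891×10^5 J; t = 6320 s.
P = 45.74 W

45.7 W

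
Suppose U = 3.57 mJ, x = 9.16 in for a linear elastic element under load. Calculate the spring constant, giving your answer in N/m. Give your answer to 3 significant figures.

Rearranging U = ½k·x² for k: k = 2U/x².
U = 3.57 mJ = 0.003570 J; x = 9.16 in = 0.2327 m.
k = 0.1319 N/m

0.132 N/m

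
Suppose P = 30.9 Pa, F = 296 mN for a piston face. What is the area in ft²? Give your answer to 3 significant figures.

Rearranging P = F/A for A: A = F/P.
P = 30.9 Pa; F = 296 mN = 0.2960 N.
A = 0.009579 m²
0.009579 m² × (1 ft² / 0.09290 m²) = 0.1031 ft²

0.103 ft²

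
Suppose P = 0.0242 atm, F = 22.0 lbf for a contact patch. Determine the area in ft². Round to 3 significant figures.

0.430 ft²

Rearranging: A = F/P.
P = 0.0242 atm = 2452 Pa; F = 22.0 lbf = 97.86 N.
A = 0.03991 m²
0.03991 m² × (1 ft² / 0.09290 m²) = 0.4296 ft²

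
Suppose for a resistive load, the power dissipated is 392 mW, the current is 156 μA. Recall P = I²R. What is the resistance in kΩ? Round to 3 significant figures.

Rearranging: R = P/I².
P = 392 mW = 0.3920 W; I = 156 μA = 1.560×10^-4 A.
R = 1.611×10^7 Ω
1.611×10^7 Ω × (1 kΩ / 1000 Ω) = 16108 kΩ

16100 kΩ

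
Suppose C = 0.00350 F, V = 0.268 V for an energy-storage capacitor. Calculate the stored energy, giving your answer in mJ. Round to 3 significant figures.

E is given directly by: E = ½CV².
C = 0.00350 F; V = 0.268 V.
E = 1.257×10^-4 J  (the unit combination reduces to kg·m²/s² = J)
1.257×10^-4 J × (1 mJ / 0.001000 J) = 0.1257 mJ

0.126 mJ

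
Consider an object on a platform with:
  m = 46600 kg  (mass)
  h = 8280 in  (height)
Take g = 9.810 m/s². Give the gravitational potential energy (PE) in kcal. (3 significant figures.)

23000 kcal

PE is given directly by: PE = mgh.
m = 46600 kg; h = 8280 in = 210.3 m; g = 9.810 m/s².
PE = 9.614×10^7 J  (the unit combination reduces to kg·m²/s² = J)
9.614×10^7 J × (1 kcal / 4184 J) = 22979 kcal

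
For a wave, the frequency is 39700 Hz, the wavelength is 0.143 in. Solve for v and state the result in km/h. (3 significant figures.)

v is given directly by: v = fλ.
f = 39700 Hz; λ = 0.143 in = 0.003632 m.
v = 144.2 m/s
144.2 m/s × (1 km/h / 0.2778 m/s) = 519.1 km/h

519 km/h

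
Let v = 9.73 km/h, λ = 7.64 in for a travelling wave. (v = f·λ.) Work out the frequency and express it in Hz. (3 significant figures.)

Rearranging v = f·λ for f: f = v/λ.
v = 9.73 km/h = 2.703 m/s; λ = 7.64 in = 0.1941 m.
f = 13.93 Hz

13.9 Hz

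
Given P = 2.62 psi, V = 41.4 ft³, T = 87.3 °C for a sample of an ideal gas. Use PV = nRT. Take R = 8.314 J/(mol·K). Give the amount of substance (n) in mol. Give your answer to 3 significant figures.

7.07 mol

Rearranging PV = nRT for n: n = PV/(RT).
P = 2.62 psi = 18064 Pa; V = 41.4 ft³ = 1.172 m³; T = 87.3 °C = 360.4 K; R = 8.314 J/(mol·K).
n = 7.067 mol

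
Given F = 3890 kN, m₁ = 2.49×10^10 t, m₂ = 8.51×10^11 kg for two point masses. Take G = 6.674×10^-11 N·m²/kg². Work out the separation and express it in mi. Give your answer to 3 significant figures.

From Newton's law of gravitation: r = √(G·m₁m₂/F).
F = 3890 kN = 3.890×10^6 N; m₁ = 2.49×10^10 t = 2.490×10^13 kg; m₂ = 8.51×10^11 kg; G = 6.674×10^-11 N·m²/kg².
r = 19067 m
19067 m × (1 mi / 1609 m) = 11.85 mi

11.8 mi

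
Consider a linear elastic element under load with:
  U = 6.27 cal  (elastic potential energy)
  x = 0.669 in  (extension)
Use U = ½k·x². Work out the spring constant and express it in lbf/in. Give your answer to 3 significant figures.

Rearranging U = ½k·x² for k: k = 2U/x².
U = 6.27 cal = 26.23 J; x = 0.669 in = 0.01699 m.
k = 1.817×10^5 N/m
1.817×10^5 N/m × (1 lbf/in / 175.1 N/m) = 1038 lbf/in

1040 lbf/in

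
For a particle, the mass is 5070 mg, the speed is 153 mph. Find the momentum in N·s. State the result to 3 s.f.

p is given directly by: p = mv.
m = 5070 mg = 0.005070 kg; v = 153 mph = 68.40 m/s.
p = 0.3468 kg·m/s
Since 1 N·s = 1 kg·m/s, 0.3468 N·s.

0.347 N·s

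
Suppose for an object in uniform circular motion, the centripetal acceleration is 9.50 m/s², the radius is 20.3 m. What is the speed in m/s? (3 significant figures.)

13.9 m/s

Rearranging a = v²/r for v: v = √(a·r).
a = 9.50 m/s²; r = 20.3 m.
v = 13.89 m/s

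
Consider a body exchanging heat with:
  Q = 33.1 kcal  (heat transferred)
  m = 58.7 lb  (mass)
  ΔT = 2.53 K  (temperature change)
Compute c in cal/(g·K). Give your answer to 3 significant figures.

Rearranging Q = m·c·ΔT for c: c = Q/(m·ΔT).
Q = 33.1 kcal = 1.385×10^5 J; m = 58.7 lb = 26.63 kg; ΔT = 2.53 K.
c = 2056 J/(kg·K)
2056 J/(kg·K) × (1 cal/(g·K) / 4184 J/(kg·K)) = 0.4914 cal/(g·K)

0.491 cal/(g·K)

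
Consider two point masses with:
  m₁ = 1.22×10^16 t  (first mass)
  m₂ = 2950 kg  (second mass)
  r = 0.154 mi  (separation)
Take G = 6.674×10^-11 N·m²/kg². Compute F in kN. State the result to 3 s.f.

From Newton's law of gravitation: F = Gm₁m₂/r².
m₁ = 1.22×10^16 t = 1.220×10^19 kg; m₂ = 2950 kg; r = 0.154 mi = 247.8 m; G = 6.674×10^-11 N·m²/kg².
F = 3.910×10^7 N
3.910×10^7 N × (1 kN / 1000 N) = 39105 kN

39100 kN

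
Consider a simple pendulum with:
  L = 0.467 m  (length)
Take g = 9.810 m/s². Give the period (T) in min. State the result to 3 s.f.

T is given directly by: T = 2π√(L/g).
L = 0.467 m; g = 9.810 m/s².
T = 1.371 s
1.371 s × (1 min / 60.00 s) = 0.02285 min

0.0228 min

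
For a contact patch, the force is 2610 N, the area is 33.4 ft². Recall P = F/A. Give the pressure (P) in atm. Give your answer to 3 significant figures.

0.00830 atm

Directly: P = F/A.
F = 2610 N; A = 33.4 ft² = 3.103 m².
P = 841.1 Pa  (the unit combination reduces to kg/(m·s²) = Pa)
841.1 Pa × (1 atm / 1.013×10^5 Pa) = 0.008301 atm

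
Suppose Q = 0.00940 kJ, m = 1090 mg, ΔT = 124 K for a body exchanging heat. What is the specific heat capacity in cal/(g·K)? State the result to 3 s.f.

0.0166 cal/(g·K)

Rearranging: c = Q/(m·ΔT).
Q = 0.00940 kJ = 9.400 J; m = 1090 mg = 0.001090 kg; ΔT = 124 K.
c = 69.55 J/(kg·K)
69.55 J/(kg·K) × (1 cal/(g·K) / 4184 J/(kg·K)) = 0.01662 cal/(g·K)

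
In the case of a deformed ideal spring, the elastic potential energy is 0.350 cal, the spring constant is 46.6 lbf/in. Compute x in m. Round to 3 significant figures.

Rearranging U = ½k·x² for x: x = √(2U/k).
U = 0.350 cal = 1.464 J; k = 46.6 lbf/in = 8161 N/m.
x = 0.01894 m

0.0189 m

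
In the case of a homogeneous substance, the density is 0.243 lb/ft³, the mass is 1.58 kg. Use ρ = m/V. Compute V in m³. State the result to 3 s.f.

Rearranging ρ = m/V for V: V = m/ρ.
ρ = 0.243 lb/ft³ = 3.892 kg/m³; m = 1.58 kg.
V = 0.4059 m³

0.406 m³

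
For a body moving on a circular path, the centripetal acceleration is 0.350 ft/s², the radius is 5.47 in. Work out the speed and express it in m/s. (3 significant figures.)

Solving a = v²/r for v: v = √(a·r).
a = 0.350 ft/s² = 0.1067 m/s²; r = 5.47 in = 0.1389 m.
v = 0.1217 m/s

0.122 m/s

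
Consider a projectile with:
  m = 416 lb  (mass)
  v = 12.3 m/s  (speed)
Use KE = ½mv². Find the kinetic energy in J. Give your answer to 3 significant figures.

14300 J

Directly: KE = ½mv².
m = 416 lb = 188.7 kg; v = 12.3 m/s.
KE = 14274 J  (the unit combination reduces to kg·m²/s² = J)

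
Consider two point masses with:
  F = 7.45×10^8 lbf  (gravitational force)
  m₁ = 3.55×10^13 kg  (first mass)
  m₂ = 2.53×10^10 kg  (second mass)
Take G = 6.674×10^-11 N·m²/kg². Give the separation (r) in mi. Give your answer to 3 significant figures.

0.0836 mi

From Newton's law of gravitation: r = √(G·m₁m₂/F).
F = 7.45×10^8 lbf = 3.314×10^9 N; m₁ = 3.55×10^13 kg; m₂ = 2.53×10^10 kg; G = 6.674×10^-11 N·m²/kg².
r = 134.5 m
134.5 m × (1 mi / 1609 m) = 0.08357 mi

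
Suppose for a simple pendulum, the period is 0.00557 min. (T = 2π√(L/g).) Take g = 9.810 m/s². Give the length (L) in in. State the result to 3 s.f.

1.09 in

Rearranging T = 2π√(L/g) for L: L = g·(T/2π)².
T = 0.00557 min = 0.3342 s; g = 9.810 m/s².
L = 0.02775 m
0.02775 m × (1 in / 0.02540 m) = 1.093 in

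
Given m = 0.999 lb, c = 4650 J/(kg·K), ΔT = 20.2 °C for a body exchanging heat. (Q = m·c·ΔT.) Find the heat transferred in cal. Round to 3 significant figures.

10200 cal

Q is given directly by: Q = mcΔT.
m = 0.999 lb = 0.4531 kg; c = 4650 J/(kg·K); ΔT = 20.2 °C = 20.20 K.
Q = 42563 J  (the unit combination reduces to kg·m²/s² = J)
42563 J × (1 cal / 4.184 J) = 10173 cal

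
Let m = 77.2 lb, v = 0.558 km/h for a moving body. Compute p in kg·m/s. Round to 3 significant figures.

Directly: p = mv.
m = 77.2 lb = 35.02 kg; v = 0.558 km/h = 0.1550 m/s.
p = 5.428 kg·m/s  (the unit combination reduces to kg·m/s = kg·m/s)

5.43 kg·m/s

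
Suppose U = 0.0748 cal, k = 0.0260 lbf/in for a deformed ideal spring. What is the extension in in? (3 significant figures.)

14.6 in

Rearranging U = ½k·x² for x: x = √(2U/k).
U = 0.0748 cal = 0.3130 J; k = 0.0260 lbf/in = 4.553 N/m.
x = 0.3708 m
0.3708 m × (1 in / 0.02540 m) = 14.60 in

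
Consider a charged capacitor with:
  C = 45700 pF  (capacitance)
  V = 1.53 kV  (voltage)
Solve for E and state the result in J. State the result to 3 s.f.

0.0535 J

Directly: E = ½CV².
C = 45700 pF = 4.570×10^-8 F; V = 1.53 kV = 1530 V.
E = 0.05349 J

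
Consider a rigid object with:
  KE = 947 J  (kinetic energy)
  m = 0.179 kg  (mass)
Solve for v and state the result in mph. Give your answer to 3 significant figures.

230 mph

Rearranging KE = ½mv² for v: v = √(2·KE/m).
KE = 947 J; m = 0.179 kg.
v = 102.9 m/s
102.9 m/s × (1 mph / 0.4470 m/s) = 230.1 mph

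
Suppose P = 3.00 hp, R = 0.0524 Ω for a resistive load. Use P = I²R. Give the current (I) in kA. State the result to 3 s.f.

0.207 kA

Solving P = I²R for I: I = √(P/R).
P = 3.00 hp = 2237 W; R = 0.0524 Ω.
I = 206.6 A
206.6 A × (1 kA / 1000 A) = 0.2066 kA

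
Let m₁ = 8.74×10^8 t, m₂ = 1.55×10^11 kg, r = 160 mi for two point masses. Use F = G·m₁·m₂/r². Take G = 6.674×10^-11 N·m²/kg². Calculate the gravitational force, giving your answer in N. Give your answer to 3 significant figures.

136 N

From Newton's law of gravitation: F = Gm₁m₂/r².
m₁ = 8.74×10^8 t = 8.740×10^11 kg; m₂ = 1.55×10^11 kg; r = 160 mi = 2.575×10^5 m; G = 6.674×10^-11 N·m²/kg².
F = 136.4 N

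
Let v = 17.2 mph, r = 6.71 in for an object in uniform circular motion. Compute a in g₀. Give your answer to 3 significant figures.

a is given directly by: a = v²/r.
v = 17.2 mph = 7.689 m/s; r = 6.71 in = 0.1704 m.
a = 346.9 m/s²
346.9 m/s² × (1 g₀ / 9.807 m/s²) = 35.37 g₀

35.4 g₀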